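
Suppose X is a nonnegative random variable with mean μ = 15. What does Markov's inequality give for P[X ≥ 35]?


μ = E[X] = 15, a = 35.
Markov: P[X ≥ 35] ≤ μ/a = (15)/35 = 3/7.
Numerically: ≈ 0.428571.
(Since a = 35 > μ = 15.000000, the bound 3/7 is < 1 and informative.)

P[X ≥ 35] ≤ 3/7 ≈ 0.428571.


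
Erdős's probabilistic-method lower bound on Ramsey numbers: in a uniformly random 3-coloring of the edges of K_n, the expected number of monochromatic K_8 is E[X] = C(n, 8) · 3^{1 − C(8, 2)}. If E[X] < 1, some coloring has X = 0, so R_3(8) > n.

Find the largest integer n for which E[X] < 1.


We need C(n, 8) · 3^{1 − 28} < 1, i.e. C(n, 8) < 3^{28 − 1} = 7625597484987.
Check values of n near the boundary:
  n = 155: C(155, 8) = 6876747915675; 6876747915675 < 7625597484987? YES
  n = 156: C(156, 8) = 7248464019225; 7248464019225 < 7625597484987? YES
  n = 157: C(157, 8) = 7637643295425; 7637643295425 < 7625597484987? NO
The largest n with C(n, 8) < 7625597484987 is n = 156 (where E[X] = 805384891025/847288609443 ≈ 0.9505). Hence R_3(8) > 156, i.e. R_3(8) ≥ 157.

Largest n = 156; hence R_3(8) > 156.


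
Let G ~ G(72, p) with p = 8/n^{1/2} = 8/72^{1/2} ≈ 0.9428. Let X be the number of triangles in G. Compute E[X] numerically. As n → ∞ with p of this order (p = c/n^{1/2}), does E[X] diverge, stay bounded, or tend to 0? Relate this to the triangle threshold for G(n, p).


Number of potential triangles: C(72, 3) = 59640.
Each occurs with probability p³ ≈ (0.9428)³ ≈ 8.380525e-01.
By linearity: E[X] = C(72, 3)·p³ ≈ 59640 · 8.380525e-01 ≈ 49981.4500.
Since α = 1/2 < 1, p = c/n^{1/2} ≫ 1/n is above the triangle threshold p ~ 1/n. Asymptotically E[X] ~ (c³/6)·n^{3(1−α)} = (8³/6)·n^{1.5} → ∞; triangles are abundant w.h.p.

E[X] ≈ 49981.4500; in regime p = Θ(1/n^{1/2}) E[X] diverges (above the triangle threshold p ~ 1/n).


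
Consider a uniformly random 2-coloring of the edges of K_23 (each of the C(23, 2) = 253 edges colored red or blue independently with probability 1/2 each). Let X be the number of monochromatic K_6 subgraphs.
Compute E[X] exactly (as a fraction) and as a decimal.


Let X = Σ_S X_S over the C(23, 6) = 100947 subsets S of size 6, where X_S = 1 if the K_6 on S is monochromatic.
For a fixed S, the K_6 on S has C(6, 2) = 15 edges. P[all 15 edges red] = (1/2)^15, and likewise for blue, so P[monochromatic] = 2·(1/2)^15 = 2^{1 − 15} = 1/16384.
Summing: E[X] = C(23, 6) · 2^{1 − 15} = 100947 · 1/16384 = 100947/16384.
Numerically: E[X] ≈ 6.16132.

E[X] = C(23,6)·2^(1−C(6,2)) = 100947/16384 ≈ 6.16132.


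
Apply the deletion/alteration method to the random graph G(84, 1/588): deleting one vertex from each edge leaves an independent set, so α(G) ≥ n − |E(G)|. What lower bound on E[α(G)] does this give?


E[|E(G)|] = C(84, 2)·p = 3486 · (1/588) = 83/14.
E[α(G)] ≥ n − E[|E(G)|] = 84 − 83/14 = 1093/14.
Numerically: ≈ 78.071429.
(This is only a lower bound; the true E[α(G)] may be larger.)

E[α(G)] ≥ 1093/14 ≈ 78.071429.


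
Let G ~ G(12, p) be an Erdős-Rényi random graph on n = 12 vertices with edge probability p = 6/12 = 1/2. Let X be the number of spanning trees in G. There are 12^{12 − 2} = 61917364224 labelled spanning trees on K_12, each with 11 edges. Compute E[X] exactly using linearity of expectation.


K_12 has 12^{12 − 2} = 61917364224 labelled spanning trees.
For each such spanning tree H, let X_H = 1 if all 11 edges of H are present in G. Then P[X_H = 1] = p^{11} = (1/2)^{11} = 1/2048.
By linearity of expectation: E[X] = Σ_H E[X_H] = 61917364224 · p^{11} = 61917364224 · 1/2048 = 30233088.
Numerically: E[X] ≈ 3.02e+07.

E[X] = 61917364224 · (1/2)^{11} = 30233088 ≈ 3.02e+07.


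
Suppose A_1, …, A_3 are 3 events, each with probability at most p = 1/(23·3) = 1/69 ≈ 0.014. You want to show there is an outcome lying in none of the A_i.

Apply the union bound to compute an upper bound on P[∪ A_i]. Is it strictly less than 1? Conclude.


Union bound: P[∪_{i=1}^{3} A_i] ≤ Σ_i P[A_i] ≤ 3·p = 3·(1/69) = 1/23.
Numerically: 1/23 ≈ 0.043.
Is 1/23 < 1? YES.
Since P[∪ A_i] ≤ 1/23 < 1, the complement has P[∩ A_i^c] ≥ 1 − 1/23 = 22/23 > 0, so some outcome avoids every A_i.

3·p = 1/23 ≈ 0.043; existence CERTIFIED by the union bound.


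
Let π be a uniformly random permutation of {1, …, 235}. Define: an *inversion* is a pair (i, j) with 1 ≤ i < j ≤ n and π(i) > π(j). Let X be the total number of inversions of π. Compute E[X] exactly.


Write X = Σ X_I over the C(235, 2) = 27495 pairs i < j, with X_I the indicator of one inversion.
There are 27495 indicators.
For each fixed pair i < j, the values π(i) and π(j) are two distinct elements of {1, …, 235} in uniformly random order; by symmetry P[π(i) > π(j)] = 1/2.
By linearity: E[X] = 27495 · (1/2) = C(235, 2) · (1/2) = 27495/2 = 27495/2 ≈ 13747.500000.

E[X] = 27495/2 = 13747.500000.


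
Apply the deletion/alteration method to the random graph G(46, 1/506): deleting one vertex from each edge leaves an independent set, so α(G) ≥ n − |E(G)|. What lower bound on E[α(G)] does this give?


E[|E(G)|] = C(46, 2)·p = 1035 · (1/506) = 45/22.
E[α(G)] ≥ n − E[|E(G)|] = 46 − 45/22 = 967/22.
Numerically: ≈ 43.9545.
(This is only a lower bound; the true E[α(G)] may be larger.)

E[α(G)] ≥ 967/22 ≈ 43.9545.


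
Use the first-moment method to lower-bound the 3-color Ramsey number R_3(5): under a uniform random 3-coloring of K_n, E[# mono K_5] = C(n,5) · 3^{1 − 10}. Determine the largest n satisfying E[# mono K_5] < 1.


We need C(n, 5) · 3^{1 − 10} < 1, i.e. C(n, 5) < 3^{10 − 1} = 19683.
Check values of n near the boundary:
  n = 18: C(18, 5) = 8568; 8568 < 19683? YES
  n = 19: C(19, 5) = 11628; 11628 < 19683? YES
  n = 20: C(20, 5) = 15504; 15504 < 19683? YES
  n = 21: C(21, 5) = 20349; 20349 < 19683? NO
  n = 22: C(22, 5) = 26334; 26334 < 19683? NO
The largest n with C(n, 5) < 19683 is n = 20 (where E[X] = 5168/6561 ≈ 0.7877). Hence R_3(5) > 20, i.e. R_3(5) ≥ 21.

Largest n = 20; hence R_3(5) > 20.


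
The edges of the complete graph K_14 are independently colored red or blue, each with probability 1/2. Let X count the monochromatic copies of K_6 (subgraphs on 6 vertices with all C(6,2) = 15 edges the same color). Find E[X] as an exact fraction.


Let X = Σ_S X_S over the C(14, 6) = 3003 subsets S of size 6, where X_S = 1 if the K_6 on S is monochromatic.
For a fixed S, the K_6 on S has C(6, 2) = 15 edges. P[all 15 edges red] = (1/2)^15, and likewise for blue, so P[monochromatic] = 2·(1/2)^15 = 2^{1 − 15} = 1/16384.
By linearity of expectation: E[X] = C(14, 6) · 2^{1 − 15} = 3003 · 1/16384 = 3003/16384.
Numerically: E[X] ≈ 0.183.

E[X] = C(14,6)·2^(1−C(6,2)) = 3003/16384 ≈ 0.183.


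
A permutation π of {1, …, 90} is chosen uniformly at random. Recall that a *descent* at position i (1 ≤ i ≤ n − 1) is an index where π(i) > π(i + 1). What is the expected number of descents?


Write X = Σ X_I over i = 1, …, 89, with X_I the indicator of one descent.
There are 89 indicators.
For each fixed i, the pair (π(i), π(i+1)) is a uniformly random ordered pair of distinct values from {1, …, 90}; by symmetry P[π(i) > π(i+1)] = 1/2.
By linearity: E[X] = 89 · (1/2) = (90 − 1) · (1/2) = 89/2 ≈ 44.50000.

E[X] = 89/2 = 44.50000.


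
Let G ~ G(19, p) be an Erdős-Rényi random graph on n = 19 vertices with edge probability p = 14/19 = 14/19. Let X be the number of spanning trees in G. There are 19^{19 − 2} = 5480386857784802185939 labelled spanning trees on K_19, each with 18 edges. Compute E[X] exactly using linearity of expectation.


K_19 has 19^{19 − 2} = 5480386857784802185939 labelled spanning trees.
For each such spanning tree H, let X_H = 1 if all 18 edges of H are present in G. Then P[X_H = 1] = p^{18} = (14/19)^{18} = 426878854210636742656/104127350297911241532841.
Summing the indicators: E[X] = Σ_H E[X_H] = 5480386857784802185939 · p^{18} = 5480386857784802185939 · 426878854210636742656/104127350297911241532841 = 426878854210636742656/19.
Numerically: E[X] ≈ 2.247e+19.

E[X] = 5480386857784802185939 · (14/19)^{18} = 426878854210636742656/19 ≈ 2.247e+19.


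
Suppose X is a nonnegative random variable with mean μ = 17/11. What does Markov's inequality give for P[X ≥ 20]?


μ = E[X] = 17/11, a = 20.
Markov: P[X ≥ 20] ≤ μ/a = (17/11)/20 = 17/220.
Numerically: ≈ 0.077273.
(Since a = 20 > μ = 1.545455, the bound 17/220 is < 1 and informative.)

P[X ≥ 20] ≤ 17/220 ≈ 0.077273.


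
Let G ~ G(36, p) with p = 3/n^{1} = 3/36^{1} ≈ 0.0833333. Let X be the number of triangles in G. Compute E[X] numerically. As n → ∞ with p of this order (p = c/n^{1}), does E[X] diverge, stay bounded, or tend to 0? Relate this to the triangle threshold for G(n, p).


Number of potential triangles: C(36, 3) = 7140.
Each occurs with probability p³ ≈ (0.0833333)³ ≈ 5.78703704e-04.
By linearity: E[X] = C(36, 3)·p³ ≈ 7140 · 5.78703704e-04 ≈ 4.131944.
Here α = 1, so p = 3/n is exactly at the triangle threshold p ~ 1/n. Asymptotically E[X] → c³/6 = 3³/6 = 9/2 ≈ 4.500000, a bounded constant. In this regime the triangle count is asymptotically Poisson(c³/6).

E[X] ≈ 4.131944; in regime p = Θ(1/n^{1}) E[X] stays bounded (at the triangle threshold p ~ 1/n).


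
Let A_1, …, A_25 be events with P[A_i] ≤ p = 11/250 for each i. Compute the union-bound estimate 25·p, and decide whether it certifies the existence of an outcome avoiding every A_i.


Union bound: P[∪_{i=1}^{25} A_i] ≤ Σ_i P[A_i] ≤ 25·p = 25·(11/250) = 11/10.
Numerically: 11/10 ≈ 1.10000.
Is 11/10 < 1? NO.
Since the bound 11/10 is ≥ 1, the union bound is uninformative here; it does NOT by itself certify existence.

25·p = 11/10 ≈ 1.10000; existence NOT certified by the union bound.


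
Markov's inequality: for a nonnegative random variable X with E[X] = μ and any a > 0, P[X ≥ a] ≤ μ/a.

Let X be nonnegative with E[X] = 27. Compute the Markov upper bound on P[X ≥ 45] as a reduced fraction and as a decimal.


μ = E[X] = 27, a = 45.
Markov: P[X ≥ 45] ≤ μ/a = (27)/45 = 3/5.
Numerically: ≈ 0.60000.
(Since a = 45 > μ = 27.00000, the bound 3/5 is < 1 and informative.)

P[X ≥ 45] ≤ 3/5 ≈ 0.60000.


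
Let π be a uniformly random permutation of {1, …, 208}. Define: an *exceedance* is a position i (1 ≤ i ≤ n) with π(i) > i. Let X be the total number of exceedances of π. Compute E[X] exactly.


Write X = Σ_{i=1}^{208} X_i, where X_i = 1_{π(i) > i}.
For each fixed i, π(i) is uniform over {1, …, 208} (marginal of a uniform permutation), so P[π(i) > i] = (n − i)/n. Summing: Σ_{i=1}^{208} (n − i)/n = (0 + 1 + … + 207)/208 = 208(208 − 1)/(2·208) = (208 − 1)/2.
Hence E[X] = Σ_{i=1}^{208} (208 − i)/208 = 207/2 ≈ 103.50000.

E[X] = 207/2 = 103.50000.


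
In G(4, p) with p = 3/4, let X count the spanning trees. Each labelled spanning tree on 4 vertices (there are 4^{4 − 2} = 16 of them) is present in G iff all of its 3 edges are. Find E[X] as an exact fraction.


K_4 has 4^{4 − 2} = 16 labelled spanning trees.
For each such spanning tree H, let X_H = 1 if all 3 edges of H are present in G. Then P[X_H = 1] = p^{3} = (3/4)^{3} = 27/64.
By linearity of expectation: E[X] = Σ_H E[X_H] = 16 · p^{3} = 16 · 27/64 = 27/4.
Numerically: E[X] ≈ 6.75.

E[X] = 16 · (3/4)^{3} = 27/4 ≈ 6.75.


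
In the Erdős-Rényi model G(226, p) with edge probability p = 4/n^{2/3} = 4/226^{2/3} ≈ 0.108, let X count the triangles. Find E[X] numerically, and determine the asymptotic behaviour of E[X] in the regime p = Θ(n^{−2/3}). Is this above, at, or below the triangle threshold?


Number of potential triangles: C(226, 3) = 1898400.
Each occurs with probability p³ ≈ (0.108)³ ≈ 1.25303e-03.
By linearity: E[X] = C(226, 3)·p³ ≈ 1898400 · 1.25303e-03 ≈ 2378.761.
Since α = 2/3 < 1, p = c/n^{2/3} ≫ 1/n is above the triangle threshold p ~ 1/n. Asymptotically E[X] ~ (c³/6)·n^{3(1−α)} = (4³/6)·n^{1} → ∞; triangles are abundant w.h.p.

E[X] ≈ 2378.761; in regime p = Θ(1/n^{2/3}) E[X] diverges (above the triangle threshold p ~ 1/n).


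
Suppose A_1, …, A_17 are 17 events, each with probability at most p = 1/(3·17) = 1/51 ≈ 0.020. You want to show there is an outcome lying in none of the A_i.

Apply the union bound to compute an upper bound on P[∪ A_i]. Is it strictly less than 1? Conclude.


Union bound: P[∪_{i=1}^{17} A_i] ≤ Σ_i P[A_i] ≤ 17·p = 17·(1/51) = 1/3.
Numerically: 1/3 ≈ 0.333.
Is 1/3 < 1? YES.
Since P[∪ A_i] ≤ 1/3 < 1, the complement has P[∩ A_i^c] ≥ 1 − 1/3 = 2/3 > 0, so some outcome avoids every A_i.

17·p = 1/3 ≈ 0.333; existence CERTIFIED by the union bound.


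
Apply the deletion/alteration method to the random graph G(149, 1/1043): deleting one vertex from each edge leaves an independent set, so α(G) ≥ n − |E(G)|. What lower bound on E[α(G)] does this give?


E[|E(G)|] = C(149, 2)·p = 11026 · (1/1043) = 74/7.
E[α(G)] ≥ n − E[|E(G)|] = 149 − 74/7 = 969/7.
Numerically: ≈ 138.428571.
(This is only a lower bound; the true E[α(G)] may be larger.)

E[α(G)] ≥ 969/7 ≈ 138.428571.


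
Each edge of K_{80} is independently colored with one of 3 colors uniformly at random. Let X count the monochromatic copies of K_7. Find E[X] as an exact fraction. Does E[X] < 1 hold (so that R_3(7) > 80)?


E[X] = C(80, 7) · 3^{1 − 21} = 3176716400 · 3^{−20} = 3176716400/3486784401.
As a reduced fraction: E[X] = 3176716400/3486784401 ≈ 0.911.
Is E[X] < 1? YES.
Since E[X] < 1, there exists a 3-coloring of K_{80} with no monochromatic K_7; hence R_3(7) > 80.

E[X] = 3176716400/3486784401 ≈ 0.911; E[X] < 1, so R_3(7) > 80.


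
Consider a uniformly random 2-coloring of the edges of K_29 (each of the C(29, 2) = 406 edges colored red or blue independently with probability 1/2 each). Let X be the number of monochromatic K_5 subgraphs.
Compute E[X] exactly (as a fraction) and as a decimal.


Let X = Σ_S X_S over the C(29, 5) = 118755 subsets S of size 5, where X_S = 1 if the K_5 on S is monochromatic.
For a fixed S, the K_5 on S has C(5, 2) = 10 edges. P[all 10 edges red] = (1/2)^10, and likewise for blue, so P[monochromatic] = 2·(1/2)^10 = 2^{1 − 10} = 1/512.
By linearity of expectation: E[X] = C(29, 5) · 2^{1 − 10} = 118755 · 1/512 = 118755/512.
Numerically: E[X] ≈ 231.94336.

E[X] = C(29,5)·2^(1−C(5,2)) = 118755/512 ≈ 231.94336.


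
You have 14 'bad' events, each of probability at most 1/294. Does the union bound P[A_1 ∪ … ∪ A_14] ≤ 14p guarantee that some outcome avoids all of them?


Union bound: P[∪_{i=1}^{14} A_i] ≤ Σ_i P[A_i] ≤ 14·p = 14·(1/294) = 1/21.
Numerically: 1/21 ≈ 0.04762.
Is 1/21 < 1? YES.
Since P[∪ A_i] ≤ 1/21 < 1, the complement has P[∩ A_i^c] ≥ 1 − 1/21 = 20/21 > 0, so some outcome avoids every A_i.

14·p = 1/21 ≈ 0.04762; existence CERTIFIED by the union bound.


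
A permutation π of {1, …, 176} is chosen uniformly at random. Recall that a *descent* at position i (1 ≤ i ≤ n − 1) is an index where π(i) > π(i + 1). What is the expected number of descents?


Write X = Σ X_I over i = 1, …, 175, with X_I the indicator of one descent.
There are 175 indicators.
For each fixed i, the pair (π(i), π(i+1)) is a uniformly random ordered pair of distinct values from {1, …, 176}; by symmetry P[π(i) > π(i+1)] = 1/2.
By linearity: E[X] = 175 · (1/2) = (176 − 1) · (1/2) = 175/2 ≈ 87.50000.

E[X] = 175/2 = 87.50000.


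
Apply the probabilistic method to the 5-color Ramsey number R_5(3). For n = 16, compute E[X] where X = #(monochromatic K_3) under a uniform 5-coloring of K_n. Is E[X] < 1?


E[X] = C(16, 3) · 5^{1 − 3} = 560 · 5^{−2} = 560/25.
As a reduced fraction: E[X] = 112/5 ≈ 22.40000.
Is E[X] < 1? NO.
Since E[X] ≥ 1, the first-moment bound is inconclusive at n = 16; it does NOT by itself certify R_5(3) > 16.

E[X] = 112/5 ≈ 22.40000; E[X] ≥ 1; first-moment method inconclusive here.


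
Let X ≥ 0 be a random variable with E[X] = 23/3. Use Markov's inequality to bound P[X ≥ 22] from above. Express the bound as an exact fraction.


μ = E[X] = 23/3, a = 22.
Markov: P[X ≥ 22] ≤ μ/a = (23/3)/22 = 23/66.
Numerically: ≈ 0.348485.
(Since a = 22 > μ = 7.666667, the bound 23/66 is < 1 and informative.)

P[X ≥ 22] ≤ 23/66 ≈ 0.348485.


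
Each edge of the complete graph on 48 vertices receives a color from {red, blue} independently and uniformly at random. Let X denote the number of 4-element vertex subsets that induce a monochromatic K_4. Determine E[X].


Let X = Σ_S X_S over the C(48, 4) = 194580 subsets S of size 4, where X_S = 1 if the K_4 on S is monochromatic.
For a fixed S, the K_4 on S has C(4, 2) = 6 edges. P[all 6 edges red] = (1/2)^6, and likewise for blue, so P[monochromatic] = 2·(1/2)^6 = 2^{1 − 6} = 1/32.
By linearity of expectation: E[X] = C(48, 4) · 2^{1 − 6} = 194580 · 1/32 = 48645/8.
Numerically: E[X] ≈ 6080.625000.

E[X] = C(48,4)·2^(1−C(4,2)) = 48645/8 ≈ 6080.625000.


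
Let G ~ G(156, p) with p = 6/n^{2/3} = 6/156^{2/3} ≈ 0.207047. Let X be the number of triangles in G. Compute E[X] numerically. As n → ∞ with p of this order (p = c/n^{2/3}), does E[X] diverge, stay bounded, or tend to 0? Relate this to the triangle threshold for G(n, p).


Number of potential triangles: C(156, 3) = 620620.
Each occurs with probability p³ ≈ (0.207047)³ ≈ 8.87573964e-03.
By linearity: E[X] = C(156, 3)·p³ ≈ 620620 · 8.87573964e-03 ≈ 5508.461538.
Since α = 2/3 < 1, p = c/n^{2/3} ≫ 1/n is above the triangle threshold p ~ 1/n. Asymptotically E[X] ~ (c³/6)·n^{3(1−α)} = (6³/6)·n^{1} → ∞; triangles are abundant w.h.p.

E[X] ≈ 5508.461538; in regime p = Θ(1/n^{2/3}) E[X] diverges (above the triangle threshold p ~ 1/n).


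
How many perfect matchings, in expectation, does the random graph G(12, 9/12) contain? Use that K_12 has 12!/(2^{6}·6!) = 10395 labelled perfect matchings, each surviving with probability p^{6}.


K_12 has 12!/(2^{6}·6!) = 10395 labelled perfect matchings.
For each such perfect matching H, let X_H = 1 if all 6 edges of H are present in G. Then P[X_H = 1] = p^{6} = (3/4)^{6} = 729/4096.
By linearity: E[X] = Σ_H E[X_H] = 10395 · p^{6} = 10395 · 729/4096 = 7577955/4096.
Numerically: E[X] ≈ 1850.1.

E[X] = 10395 · (3/4)^{6} = 7577955/4096 ≈ 1850.1.


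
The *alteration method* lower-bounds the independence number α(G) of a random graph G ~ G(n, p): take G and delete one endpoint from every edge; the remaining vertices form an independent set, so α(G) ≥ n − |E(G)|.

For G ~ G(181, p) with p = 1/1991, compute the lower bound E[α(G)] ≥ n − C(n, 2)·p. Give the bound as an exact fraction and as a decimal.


E[|E(G)|] = C(181, 2)·p = 16290 · (1/1991) = 90/11.
E[α(G)] ≥ n − E[|E(G)|] = 181 − 90/11 = 1901/11.
Numerically: ≈ 172.8182.
(This is only a lower bound; the true E[α(G)] may be larger.)

E[α(G)] ≥ 1901/11 ≈ 172.8182.


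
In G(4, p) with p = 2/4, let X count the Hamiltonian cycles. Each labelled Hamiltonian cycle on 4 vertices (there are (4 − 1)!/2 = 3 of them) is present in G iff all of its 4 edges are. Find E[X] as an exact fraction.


K_4 has (4 − 1)!/2 = 3 labelled Hamiltonian cycles.
For each such Hamiltonian cycle H, let X_H = 1 if all 4 edges of H are present in G. Then P[X_H = 1] = p^{4} = (1/2)^{4} = 1/16.
By linearity: E[X] = Σ_H E[X_H] = 3 · p^{4} = 3 · 1/16 = 3/16.
Numerically: E[X] ≈ 0.1875.

E[X] = 3 · (1/2)^{4} = 3/16 ≈ 0.1875.


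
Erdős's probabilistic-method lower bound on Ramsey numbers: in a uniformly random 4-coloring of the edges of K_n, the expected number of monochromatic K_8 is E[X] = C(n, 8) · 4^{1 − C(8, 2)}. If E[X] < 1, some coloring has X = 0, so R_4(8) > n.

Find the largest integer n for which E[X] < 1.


We need C(n, 8) · 4^{1 − 28} < 1, i.e. C(n, 8) < 4^{28 − 1} = 18014398509481984.
Check values of n near the boundary:
  n = 405: C(405, 8) = 16745853821188050; 16745853821188050 < 18014398509481984? YES
  n = 406: C(406, 8) = 17082453897995850; 17082453897995850 < 18014398509481984? YES
  n = 407: C(407, 8) = 17424959239309050; 17424959239309050 < 18014398509481984? YES
  n = 408: C(408, 8) = 17773458424095231; 17773458424095231 < 18014398509481984? YES
  n = 409: C(409, 8) = 18128041135797879; 18128041135797879 < 18014398509481984? NO
The largest n with C(n, 8) < 18014398509481984 is n = 408 (where E[X] = 17773458424095231/18014398509481984 ≈ 0.987). Hence R_4(8) > 408, i.e. R_4(8) ≥ 409.

Largest n = 408; hence R_4(8) > 408.


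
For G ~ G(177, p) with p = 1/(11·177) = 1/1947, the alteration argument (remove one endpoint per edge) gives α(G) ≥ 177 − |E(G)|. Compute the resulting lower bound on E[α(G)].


E[|E(G)|] = C(177, 2)·p = 15576 · (1/1947) = 8.
E[α(G)] ≥ n − E[|E(G)|] = 177 − 8 = 169.
Numerically: ≈ 169.0000.
(This is only a lower bound; the true E[α(G)] may be larger.)

E[α(G)] ≥ 169 ≈ 169.0000.


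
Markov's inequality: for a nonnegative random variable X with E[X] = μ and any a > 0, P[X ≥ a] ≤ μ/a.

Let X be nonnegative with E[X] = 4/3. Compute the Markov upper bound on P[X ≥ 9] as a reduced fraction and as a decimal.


μ = E[X] = 4/3, a = 9.
Markov: P[X ≥ 9] ≤ μ/a = (4/3)/9 = 4/27.
Numerically: ≈ 0.148.
(Since a = 9 > μ = 1.333, the bound 4/27 is < 1 and informative.)

P[X ≥ 9] ≤ 4/27 ≈ 0.148.


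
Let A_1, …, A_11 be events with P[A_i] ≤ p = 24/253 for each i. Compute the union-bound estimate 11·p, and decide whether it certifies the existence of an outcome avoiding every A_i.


Union bound: P[∪_{i=1}^{11} A_i] ≤ Σ_i P[A_i] ≤ 11·p = 11·(24/253) = 24/23.
Numerically: 24/23 ≈ 1.0434783.
Is 24/23 < 1? NO.
Since the bound 24/23 is ≥ 1, the union bound is uninformative here; it does NOT by itself certify existence.

11·p = 24/23 ≈ 1.0434783; existence NOT certified by the union bound.


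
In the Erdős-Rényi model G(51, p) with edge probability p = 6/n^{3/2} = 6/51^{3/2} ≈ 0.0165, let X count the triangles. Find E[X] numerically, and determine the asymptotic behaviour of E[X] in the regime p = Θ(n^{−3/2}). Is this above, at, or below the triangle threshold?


Number of potential triangles: C(51, 3) = 20825.
Each occurs with probability p³ ≈ (0.0165)³ ≈ 4.47083e-06.
By linearity: E[X] = C(51, 3)·p³ ≈ 20825 · 4.47083e-06 ≈ 0.093.
Since α = 3/2 > 1, p = c/n^{3/2} = o(1/n) is below the triangle threshold p ~ 1/n. Asymptotically E[X] ~ (c³/6)·n^{3(1−α)} = (6³/6)·n^{-1.5} → 0, so by Markov's inequality G has no triangles w.h.p.

E[X] ≈ 0.093; in regime p = Θ(1/n^{3/2}) E[X] tends to 0 (below the triangle threshold p ~ 1/n).


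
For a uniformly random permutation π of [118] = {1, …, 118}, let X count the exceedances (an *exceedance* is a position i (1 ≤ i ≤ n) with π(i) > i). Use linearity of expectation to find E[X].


Write X = Σ_{i=1}^{118} X_i, where X_i = 1_{π(i) > i}.
For each fixed i, π(i) is uniform over {1, …, 118} (marginal of a uniform permutation), so P[π(i) > i] = (n − i)/n. Summing: Σ_{i=1}^{118} (n − i)/n = (0 + 1 + … + 117)/118 = 118(118 − 1)/(2·118) = (118 − 1)/2.
Hence E[X] = Σ_{i=1}^{118} (118 − i)/118 = 117/2 ≈ 58.500000.

E[X] = 117/2 = 58.500000.


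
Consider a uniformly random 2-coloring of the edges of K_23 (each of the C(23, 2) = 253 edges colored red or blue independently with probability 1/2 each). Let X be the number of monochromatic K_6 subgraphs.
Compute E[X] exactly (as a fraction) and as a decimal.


Let X = Σ_S X_S over the C(23, 6) = 100947 subsets S of size 6, where X_S = 1 if the K_6 on S is monochromatic.
For a fixed S, the K_6 on S has C(6, 2) = 15 edges. P[all 15 edges red] = (1/2)^15, and likewise for blue, so P[monochromatic] = 2·(1/2)^15 = 2^{1 − 15} = 1/16384.
By linearity: E[X] = C(23, 6) · 2^{1 − 15} = 100947 · 1/16384 = 100947/16384.
Numerically: E[X] ≈ 6.161.

E[X] = C(23,6)·2^(1−C(6,2)) = 100947/16384 ≈ 6.161.


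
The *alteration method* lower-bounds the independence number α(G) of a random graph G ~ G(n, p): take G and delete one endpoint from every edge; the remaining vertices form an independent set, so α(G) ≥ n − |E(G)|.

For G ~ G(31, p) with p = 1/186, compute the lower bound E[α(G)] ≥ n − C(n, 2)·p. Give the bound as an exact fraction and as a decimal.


E[|E(G)|] = C(31, 2)·p = 465 · (1/186) = 5/2.
E[α(G)] ≥ n − E[|E(G)|] = 31 − 5/2 = 57/2.
Numerically: ≈ 28.5000.
(This is only a lower bound; the true E[α(G)] may be larger.)

E[α(G)] ≥ 57/2 ≈ 28.5000.


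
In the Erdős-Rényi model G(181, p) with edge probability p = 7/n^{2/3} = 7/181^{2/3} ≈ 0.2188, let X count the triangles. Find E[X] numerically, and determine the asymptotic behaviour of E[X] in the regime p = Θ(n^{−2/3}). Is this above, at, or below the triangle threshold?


Number of potential triangles: C(181, 3) = 971970.
Each occurs with probability p³ ≈ (0.2188)³ ≈ 1.046977e-02.
By linearity: E[X] = C(181, 3)·p³ ≈ 971970 · 1.046977e-02 ≈ 10176.2983.
Since α = 2/3 < 1, p = c/n^{2/3} ≫ 1/n is above the triangle threshold p ~ 1/n. Asymptotically E[X] ~ (c³/6)·n^{3(1−α)} = (7³/6)·n^{1} → ∞; triangles are abundant w.h.p.

E[X] ≈ 10176.2983; in regime p = Θ(1/n^{2/3}) E[X] diverges (above the triangle threshold p ~ 1/n).


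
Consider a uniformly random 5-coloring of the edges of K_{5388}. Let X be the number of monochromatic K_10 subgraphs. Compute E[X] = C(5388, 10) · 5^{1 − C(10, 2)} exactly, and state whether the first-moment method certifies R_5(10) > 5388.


E[X] = C(5388, 10) · 5^{1 − 45} = 5634865093375880654852250419586 · 5^{−44} = 5634865093375880654852250419586/5684341886080801486968994140625.
As a reduced fraction: E[X] = 5634865093375880654852250419586/5684341886080801486968994140625 ≈ 0.99130.
Is E[X] < 1? YES.
Since E[X] < 1, there exists a 5-coloring of K_{5388} with no monochromatic K_10; hence R_5(10) > 5388.

E[X] = 5634865093375880654852250419586/5684341886080801486968994140625 ≈ 0.99130; E[X] < 1, so R_5(10) > 5388.


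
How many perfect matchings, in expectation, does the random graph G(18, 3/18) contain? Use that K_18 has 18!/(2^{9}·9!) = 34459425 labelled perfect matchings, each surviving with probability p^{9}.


K_18 has 18!/(2^{9}·9!) = 34459425 labelled perfect matchings.
For each such perfect matching H, let X_H = 1 if all 9 edges of H are present in G. Then P[X_H = 1] = p^{9} = (1/6)^{9} = 1/10077696.
Summing the indicators: E[X] = Σ_H E[X_H] = 34459425 · p^{9} = 34459425 · 1/10077696 = 425425/124416.
Numerically: E[X] ≈ 3.41938.

E[X] = 34459425 · (1/6)^{9} = 425425/124416 ≈ 3.41938.


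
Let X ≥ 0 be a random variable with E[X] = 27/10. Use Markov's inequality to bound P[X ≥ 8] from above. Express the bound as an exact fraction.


μ = E[X] = 27/10, a = 8.
Markov: P[X ≥ 8] ≤ μ/a = (27/10)/8 = 27/80.
Numerically: ≈ 0.33750.
(Since a = 8 > μ = 2.70000, the bound 27/80 is < 1 and informative.)

P[X ≥ 8] ≤ 27/80 ≈ 0.33750.


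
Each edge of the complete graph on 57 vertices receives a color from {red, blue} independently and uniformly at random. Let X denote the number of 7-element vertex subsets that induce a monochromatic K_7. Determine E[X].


Let X = Σ_S X_S over the C(57, 7) = 264385836 subsets S of size 7, where X_S = 1 if the K_7 on S is monochromatic.
For a fixed S, the K_7 on S has C(7, 2) = 21 edges. P[all 21 edges red] = (1/2)^21, and likewise for blue, so P[monochromatic] = 2·(1/2)^21 = 2^{1 − 21} = 1/1048576.
By linearity: E[X] = C(57, 7) · 2^{1 − 21} = 264385836 · 1/1048576 = 66096459/262144.
Numerically: E[X] ≈ 252.137981.

E[X] = C(57,7)·2^(1−C(7,2)) = 66096459/262144 ≈ 252.137981.


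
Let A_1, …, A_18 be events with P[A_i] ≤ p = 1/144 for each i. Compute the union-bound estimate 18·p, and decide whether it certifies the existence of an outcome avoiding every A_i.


Union bound: P[∪_{i=1}^{18} A_i] ≤ Σ_i P[A_i] ≤ 18·p = 18·(1/144) = 1/8.
Numerically: 1/8 ≈ 0.1250000.
Is 1/8 < 1? YES.
Since P[∪ A_i] ≤ 1/8 < 1, the complement has P[∩ A_i^c] ≥ 1 − 1/8 = 7/8 > 0, so some outcome avoids every A_i.

18·p = 1/8 ≈ 0.1250000; existence CERTIFIED by the union bound.


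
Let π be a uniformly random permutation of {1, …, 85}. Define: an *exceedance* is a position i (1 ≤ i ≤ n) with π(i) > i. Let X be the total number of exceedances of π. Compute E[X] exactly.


Write X = Σ_{i=1}^{85} X_i, where X_i = 1_{π(i) > i}.
For each fixed i, π(i) is uniform over {1, …, 85} (marginal of a uniform permutation), so P[π(i) > i] = (n − i)/n. Summing: Σ_{i=1}^{85} (n − i)/n = (0 + 1 + … + 84)/85 = 85(85 − 1)/(2·85) = (85 − 1)/2.
Hence E[X] = Σ_{i=1}^{85} (85 − i)/85 = 42 ≈ 42.0000.

E[X] = 42 = 42.0000.


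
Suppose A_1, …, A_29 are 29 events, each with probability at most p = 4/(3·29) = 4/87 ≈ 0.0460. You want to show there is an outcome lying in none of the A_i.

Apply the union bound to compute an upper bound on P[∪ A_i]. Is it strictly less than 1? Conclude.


Union bound: P[∪_{i=1}^{29} A_i] ≤ Σ_i P[A_i] ≤ 29·p = 29·(4/87) = 4/3.
Numerically: 4/3 ≈ 1.3333.
Is 4/3 < 1? NO.
Since the bound 4/3 is ≥ 1, the union bound is uninformative here; it does NOT by itself certify existence.

29·p = 4/3 ≈ 1.3333; existence NOT certified by the union bound.


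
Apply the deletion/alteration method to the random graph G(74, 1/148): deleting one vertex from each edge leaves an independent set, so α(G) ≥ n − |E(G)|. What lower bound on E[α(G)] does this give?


E[|E(G)|] = C(74, 2)·p = 2701 · (1/148) = 73/4.
E[α(G)] ≥ n − E[|E(G)|] = 74 − 73/4 = 223/4.
Numerically: ≈ 55.750.
(This is only a lower bound; the true E[α(G)] may be larger.)

E[α(G)] ≥ 223/4 ≈ 55.750.


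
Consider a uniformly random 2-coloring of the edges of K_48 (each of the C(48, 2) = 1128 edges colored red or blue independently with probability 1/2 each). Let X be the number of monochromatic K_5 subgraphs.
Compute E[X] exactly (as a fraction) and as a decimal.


Let X = Σ_S X_S over the C(48, 5) = 1712304 subsets S of size 5, where X_S = 1 if the K_5 on S is monochromatic.
For a fixed S, the K_5 on S has C(5, 2) = 10 edges. P[all 10 edges red] = (1/2)^10, and likewise for blue, so P[monochromatic] = 2·(1/2)^10 = 2^{1 − 10} = 1/512.
By linearity: E[X] = C(48, 5) · 2^{1 − 10} = 1712304 · 1/512 = 107019/32.
Numerically: E[X] ≈ 3344.3438.

E[X] = C(48,5)·2^(1−C(5,2)) = 107019/32 ≈ 3344.3438.


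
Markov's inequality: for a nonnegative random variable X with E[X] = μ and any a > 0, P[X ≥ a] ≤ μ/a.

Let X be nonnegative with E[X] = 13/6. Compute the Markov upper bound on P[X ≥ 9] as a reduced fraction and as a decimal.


μ = E[X] = 13/6, a = 9.
Markov: P[X ≥ 9] ≤ μ/a = (13/6)/9 = 13/54.
Numerically: ≈ 0.240741.
(Since a = 9 > μ = 2.166667, the bound 13/54 is < 1 and informative.)

P[X ≥ 9] ≤ 13/54 ≈ 0.240741.


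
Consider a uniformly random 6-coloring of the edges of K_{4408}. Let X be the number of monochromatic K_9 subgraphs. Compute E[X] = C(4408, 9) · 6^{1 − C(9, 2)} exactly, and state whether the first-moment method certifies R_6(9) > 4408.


E[X] = C(4408, 9) · 6^{1 − 36} = 1717362945146264156457459600 · 6^{−35} = 1717362945146264156457459600/1719070799748422591028658176.
As a reduced fraction: E[X] = 35778394690547169926197075/35813974994758803979763712 ≈ 0.99901.
Is E[X] < 1? YES.
Since E[X] < 1, there exists a 6-coloring of K_{4408} with no monochromatic K_9; hence R_6(9) > 4408.

E[X] = 35778394690547169926197075/35813974994758803979763712 ≈ 0.99901; E[X] < 1, so R_6(9) > 4408.


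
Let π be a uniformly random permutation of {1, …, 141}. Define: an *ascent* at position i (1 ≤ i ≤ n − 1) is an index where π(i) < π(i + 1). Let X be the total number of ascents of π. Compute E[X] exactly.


Write X = Σ X_I over i = 1, …, 140, with X_I the indicator of one ascent.
There are 140 indicators.
For each fixed i, the pair (π(i), π(i+1)) is a uniformly random ordered pair of distinct values from {1, …, 141}; by symmetry P[π(i) < π(i+1)] = 1/2.
By linearity: E[X] = 140 · (1/2) = (141 − 1) · (1/2) = 70 ≈ 70.000.

E[X] = 70 = 70.000.


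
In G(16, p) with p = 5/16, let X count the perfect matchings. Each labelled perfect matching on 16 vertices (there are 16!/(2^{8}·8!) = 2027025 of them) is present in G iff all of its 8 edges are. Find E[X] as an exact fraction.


K_16 has 16!/(2^{8}·8!) = 2027025 labelled perfect matchings.
For each such perfect matching H, let X_H = 1 if all 8 edges of H are present in G. Then P[X_H = 1] = p^{8} = (5/16)^{8} = 390625/4294967296.
Summing the indicators: E[X] = Σ_H E[X_H] = 2027025 · p^{8} = 2027025 · 390625/4294967296 = 791806640625/4294967296.
Numerically: E[X] ≈ 184.36.

E[X] = 2027025 · (5/16)^{8} = 791806640625/4294967296 ≈ 184.36.


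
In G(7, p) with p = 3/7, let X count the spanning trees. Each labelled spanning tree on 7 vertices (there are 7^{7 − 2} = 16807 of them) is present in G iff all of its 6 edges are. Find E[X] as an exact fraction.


K_7 has 7^{7 − 2} = 16807 labelled spanning trees.
For each such spanning tree H, let X_H = 1 if all 6 edges of H are present in G. Then P[X_H = 1] = p^{6} = (3/7)^{6} = 729/117649.
Summing the indicators: E[X] = Σ_H E[X_H] = 16807 · p^{6} = 16807 · 729/117649 = 729/7.
Numerically: E[X] ≈ 104.1.

E[X] = 16807 · (3/7)^{6} = 729/7 ≈ 104.1.


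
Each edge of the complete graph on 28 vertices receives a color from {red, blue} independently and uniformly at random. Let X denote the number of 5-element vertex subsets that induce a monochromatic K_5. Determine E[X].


Let X = Σ_S X_S over the C(28, 5) = 98280 subsets S of size 5, where X_S = 1 if the K_5 on S is monochromatic.
For a fixed S, the K_5 on S has C(5, 2) = 10 edges. P[all 10 edges red] = (1/2)^10, and likewise for blue, so P[monochromatic] = 2·(1/2)^10 = 2^{1 − 10} = 1/512.
Summing: E[X] = C(28, 5) · 2^{1 − 10} = 98280 · 1/512 = 12285/64.
Numerically: E[X] ≈ 191.9531.

E[X] = C(28,5)·2^(1−C(5,2)) = 12285/64 ≈ 191.9531.


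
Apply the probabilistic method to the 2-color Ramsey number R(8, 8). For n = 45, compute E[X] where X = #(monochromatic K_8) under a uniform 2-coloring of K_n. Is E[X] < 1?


E[X] = C(45, 8) · 2^{1 − 28} = 215553195 · 2^{−27} = 215553195/134217728.
As a reduced fraction: E[X] = 215553195/134217728 ≈ 1.60600.
Is E[X] < 1? NO.
Since E[X] ≥ 1, the first-moment bound is inconclusive at n = 45; it does NOT by itself certify R(8, 8) > 45.

E[X] = 215553195/134217728 ≈ 1.60600; E[X] ≥ 1; first-moment method inconclusive here.


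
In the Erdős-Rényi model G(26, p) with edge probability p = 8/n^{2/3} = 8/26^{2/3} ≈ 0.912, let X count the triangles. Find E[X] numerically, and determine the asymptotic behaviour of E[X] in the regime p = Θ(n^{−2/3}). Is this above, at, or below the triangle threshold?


Number of potential triangles: C(26, 3) = 2600.
Each occurs with probability p³ ≈ (0.912)³ ≈ 7.57396e-01.
By linearity: E[X] = C(26, 3)·p³ ≈ 2600 · 7.57396e-01 ≈ 1969.231.
Since α = 2/3 < 1, p = c/n^{2/3} ≫ 1/n is above the triangle threshold p ~ 1/n. Asymptotically E[X] ~ (c³/6)·n^{3(1−α)} = (8³/6)·n^{1} → ∞; triangles are abundant w.h.p.

E[X] ≈ 1969.231; in regime p = Θ(1/n^{2/3}) E[X] diverges (above the triangle threshold p ~ 1/n).


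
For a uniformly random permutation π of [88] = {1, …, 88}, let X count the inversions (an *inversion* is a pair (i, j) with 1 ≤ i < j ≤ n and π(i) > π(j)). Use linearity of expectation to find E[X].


Write X = Σ X_I over the C(88, 2) = 3828 pairs i < j, with X_I the indicator of one inversion.
There are 3828 indicators.
For each fixed pair i < j, the values π(i) and π(j) are two distinct elements of {1, …, 88} in uniformly random order; by symmetry P[π(i) > π(j)] = 1/2.
By linearity: E[X] = 3828 · (1/2) = C(88, 2) · (1/2) = 3828/2 = 1914 ≈ 1914.00000.

E[X] = 1914 = 1914.00000.


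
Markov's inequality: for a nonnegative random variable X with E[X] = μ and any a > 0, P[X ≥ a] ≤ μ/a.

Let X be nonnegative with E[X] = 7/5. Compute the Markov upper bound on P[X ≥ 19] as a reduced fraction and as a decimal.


μ = E[X] = 7/5, a = 19.
Markov: P[X ≥ 19] ≤ μ/a = (7/5)/19 = 7/95.
Numerically: ≈ 0.073684.
(Since a = 19 > μ = 1.400000, the bound 7/95 is < 1 and informative.)

P[X ≥ 19] ≤ 7/95 ≈ 0.073684.


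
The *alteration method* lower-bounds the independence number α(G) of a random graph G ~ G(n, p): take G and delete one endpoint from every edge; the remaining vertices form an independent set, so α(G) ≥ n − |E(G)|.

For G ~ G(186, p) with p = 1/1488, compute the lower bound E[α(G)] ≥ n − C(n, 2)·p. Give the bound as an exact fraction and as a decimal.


E[|E(G)|] = C(186, 2)·p = 17205 · (1/1488) = 185/16.
E[α(G)] ≥ n − E[|E(G)|] = 186 − 185/16 = 2791/16.
Numerically: ≈ 174.437500.
(This is only a lower bound; the true E[α(G)] may be larger.)

E[α(G)] ≥ 2791/16 ≈ 174.437500.


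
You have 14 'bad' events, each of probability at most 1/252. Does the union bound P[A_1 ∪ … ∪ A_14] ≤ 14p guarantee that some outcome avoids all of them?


Union bound: P[∪_{i=1}^{14} A_i] ≤ Σ_i P[A_i] ≤ 14·p = 14·(1/252) = 1/18.
Numerically: 1/18 ≈ 0.05556.
Is 1/18 < 1? YES.
Since P[∪ A_i] ≤ 1/18 < 1, the complement has P[∩ A_i^c] ≥ 1 − 1/18 = 17/18 > 0, so some outcome avoids every A_i.

14·p = 1/18 ≈ 0.05556; existence CERTIFIED by the union bound.


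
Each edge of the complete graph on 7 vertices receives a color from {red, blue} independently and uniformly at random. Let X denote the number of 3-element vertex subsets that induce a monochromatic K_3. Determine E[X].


Let X = Σ_S X_S over the C(7, 3) = 35 subsets S of size 3, where X_S = 1 if the K_3 on S is monochromatic.
For a fixed S, the K_3 on S has C(3, 2) = 3 edges. P[all 3 edges red] = (1/2)^3, and likewise for blue, so P[monochromatic] = 2·(1/2)^3 = 2^{1 − 3} = 1/4.
Summing: E[X] = C(7, 3) · 2^{1 − 3} = 35 · 1/4 = 35/4.
Numerically: E[X] ≈ 8.750000.

E[X] = C(7,3)·2^(1−C(3,2)) = 35/4 ≈ 8.750000.


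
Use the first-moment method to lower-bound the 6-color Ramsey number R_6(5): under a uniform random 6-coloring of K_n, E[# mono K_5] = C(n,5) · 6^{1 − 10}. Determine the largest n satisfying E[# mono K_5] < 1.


We need C(n, 5) · 6^{1 − 10} < 1, i.e. C(n, 5) < 6^{10 − 1} = 10077696.
Check values of n near the boundary:
  n = 63: C(63, 5) = 7028847; 7028847 < 10077696? YES
  n = 64: C(64, 5) = 7624512; 7624512 < 10077696? YES
  n = 65: C(65, 5) = 8259888; 8259888 < 10077696? YES
  n = 66: C(66, 5) = 8936928; 8936928 < 10077696? YES
  n = 67: C(67, 5) = 9657648; 9657648 < 10077696? YES
  n = 68: C(68, 5) = 10424128; 10424128 < 10077696? NO
  n = 69: C(69, 5) = 11238513; 11238513 < 10077696? NO
  n = 70: C(70, 5) = 12103014; 12103014 < 10077696? NO
The largest n with C(n, 5) < 10077696 is n = 67 (where E[X] = 67067/69984 ≈ 0.958319). Hence R_6(5) > 67, i.e. R_6(5) ≥ 68.

Largest n = 67; hence R_6(5) > 67.


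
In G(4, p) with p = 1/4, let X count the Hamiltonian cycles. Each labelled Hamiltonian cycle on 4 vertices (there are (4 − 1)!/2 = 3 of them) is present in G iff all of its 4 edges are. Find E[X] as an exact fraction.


K_4 has (4 − 1)!/2 = 3 labelled Hamiltonian cycles.
For each such Hamiltonian cycle H, let X_H = 1 if all 4 edges of H are present in G. Then P[X_H = 1] = p^{4} = (1/4)^{4} = 1/256.
Summing the indicators: E[X] = Σ_H E[X_H] = 3 · p^{4} = 3 · 1/256 = 3/256.
Numerically: E[X] ≈ 0.01172.

E[X] = 3 · (1/4)^{4} = 3/256 ≈ 0.01172.


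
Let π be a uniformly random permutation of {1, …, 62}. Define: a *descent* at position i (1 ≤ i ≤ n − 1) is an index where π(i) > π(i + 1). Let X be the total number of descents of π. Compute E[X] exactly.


Write X = Σ X_I over i = 1, …, 61, with X_I the indicator of one descent.
There are 61 indicators.
For each fixed i, the pair (π(i), π(i+1)) is a uniformly random ordered pair of distinct values from {1, …, 62}; by symmetry P[π(i) > π(i+1)] = 1/2.
By linearity: E[X] = 61 · (1/2) = (62 − 1) · (1/2) = 61/2 ≈ 30.500.

E[X] = 61/2 = 30.500.
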